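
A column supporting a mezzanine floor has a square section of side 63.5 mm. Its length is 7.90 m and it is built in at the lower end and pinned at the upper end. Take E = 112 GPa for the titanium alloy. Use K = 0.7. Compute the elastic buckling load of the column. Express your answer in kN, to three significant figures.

P_cr ≈ 49.0 kN

I = a⁴/12 = 63.5⁴/12 = 1.355×10^6 mm⁴
I = 1.355×10^6 mm⁴ = 1.355×10^-6 m⁴
Effective length L_e = K·L = 0.7 × 7.90 = 5.530 m
P_cr = π²EI / L_e² = π² × 112×10⁹ × 1.355×10^-6 / 5.530² = 4.898×10^4 N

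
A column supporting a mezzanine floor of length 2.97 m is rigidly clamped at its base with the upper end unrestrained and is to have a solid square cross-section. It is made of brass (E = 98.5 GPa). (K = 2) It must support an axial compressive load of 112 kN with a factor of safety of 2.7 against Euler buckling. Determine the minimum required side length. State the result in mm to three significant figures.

a ≈ 107 mm

Required P_cr = n·P = 2.7 × 112 = 302.4 kN
L_e = K·L = 2 × 2.97 = 5.940 m
Required I = P_cr·L_e²/(π²E) = 3.024×10^5 × 5.940² / (π² × 9.85×10^10) = 1.098×10^-5 m⁴
I_req = 1.098×10^7 mm⁴
Solid square: I = a⁴/12  ⇒  a = (12I)^(1/4) = (12×1.098×10^7)^(1/4) = 107 mm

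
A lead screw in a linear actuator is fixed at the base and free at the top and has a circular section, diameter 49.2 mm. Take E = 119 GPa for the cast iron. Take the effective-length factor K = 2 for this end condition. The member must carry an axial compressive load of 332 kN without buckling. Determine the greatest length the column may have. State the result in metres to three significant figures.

I = πd⁴/64 = π×49.2⁴/64 = 2.876×10^5 mm⁴
I = 2.876×10^-7 m⁴
At the buckling limit P_cr = P = 3.320×10^5 N
From P_cr = π²EI/(K·L)²:  L = (1/K)·√(π²EI/P_cr) = (1/2)·√(π²×1.19×10^11×2.876×10^-7/3.320×10^5)
L = 0.504 m

L_max ≈ 0.504 m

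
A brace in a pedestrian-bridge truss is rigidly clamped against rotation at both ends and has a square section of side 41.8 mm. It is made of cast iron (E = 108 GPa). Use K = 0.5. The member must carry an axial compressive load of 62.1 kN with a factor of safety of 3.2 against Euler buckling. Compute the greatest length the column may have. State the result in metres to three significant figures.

I = a⁴/12 = 41.8⁴/12 = 2.544×10^5 mm⁴
I = 2.544×10^-7 m⁴
Required critical load P_cr = n·P = 3.2 × 62.1 = 198.7 kN = 1.987×10^5 N
From P_cr = π²EI/(K·L)²:  L = (1/K)·√(π²EI/P_cr) = (1/0.5)·√(π²×1.08×10^11×2.544×10^-7/1.987×10^5)
L = 2.34 m

L_max ≈ 2.34 m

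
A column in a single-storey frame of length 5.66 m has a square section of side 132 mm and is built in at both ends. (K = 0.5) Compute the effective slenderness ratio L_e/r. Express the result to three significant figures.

λ ≈ 74.3

I = a⁴/12 = 132⁴/12 = 2.530×10^7 mm⁴
A = 1.742×10^4 mm²;  r_min = √(I/A) = √(2.530×10^7/1.742×10^4) = 38.11 mm
L_e = K·L = 0.5 × 5.66 m = 2.830 m = 2830.0 mm
λ = L_e / r_min = 2830.0 / 38.11 = 74.3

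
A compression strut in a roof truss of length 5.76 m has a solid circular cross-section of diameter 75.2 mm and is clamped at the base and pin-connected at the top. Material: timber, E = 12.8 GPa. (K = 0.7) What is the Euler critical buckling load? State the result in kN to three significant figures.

P_cr ≈ 12.2 kN

I = πd⁴/64 = π×75.2⁴/64 = 1.570×10^6 mm⁴
I = 1.570×10^6 mm⁴ = 1.570×10^-6 m⁴
Effective length L_e = K·L = 0.7 × 5.76 = 4.032 m
P_cr = π²EI / L_e² = π² × 12.8×10⁹ × 1.570×10^-6 / 4.032² = 1.220×10^4 N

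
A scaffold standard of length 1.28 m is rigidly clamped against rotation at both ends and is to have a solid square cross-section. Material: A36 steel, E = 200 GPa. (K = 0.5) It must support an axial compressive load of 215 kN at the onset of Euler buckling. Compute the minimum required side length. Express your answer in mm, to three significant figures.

L_e = K·L = 0.5 × 1.28 = 0.6400 m
Required I = P_cr·L_e²/(π²E) = 2.150×10^5 × 0.6400² / (π² × 2.00×10^11) = 4.461×10^-8 m⁴
I_req = 4.461×10^4 mm⁴
Solid square: I = a⁴/12  ⇒  a = (12I)^(1/4) = (12×4.461×10^4)^(1/4) = 27.0 mm

a ≈ 27.0 mm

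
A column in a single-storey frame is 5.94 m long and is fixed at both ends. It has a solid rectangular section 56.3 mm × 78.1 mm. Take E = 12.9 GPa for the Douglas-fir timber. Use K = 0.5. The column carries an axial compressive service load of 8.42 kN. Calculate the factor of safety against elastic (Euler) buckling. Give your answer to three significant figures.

Buckling occurs about the weak axis: I_min = h·b³/12 with b = 56.3 mm (the shorter side).
I_min = 78.1×56.3³/12 = 1.161×10^6 mm⁴
I = 1.161×10^6 mm⁴ = 1.161×10^-6 m⁴
Effective length L_e = K·L = 0.5 × 5.94 = 2.970 m
P_cr = π²EI / L_e² = π² × 12.9×10⁹ × 1.161×10^-6 / 2.970² = 1.676×10^4 N
Factor of safety n = P_cr / P = 16.764 / 8.42 = 1.99

n ≈ 1.99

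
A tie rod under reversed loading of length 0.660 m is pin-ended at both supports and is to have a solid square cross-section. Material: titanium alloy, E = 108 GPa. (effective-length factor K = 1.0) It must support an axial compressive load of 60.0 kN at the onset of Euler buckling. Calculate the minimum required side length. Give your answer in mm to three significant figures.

a ≈ 23.3 mm

L_e = K·L = 1 × 0.660 = 0.6600 m
Required I = P_cr·L_e²/(π²E) = 6.000×10^4 × 0.6600² / (π² × 1.08×10^11) = 2.452×10^-8 m⁴
I_req = 2.452×10^4 mm⁴
Solid square: I = a⁴/12  ⇒  a = (12I)^(1/4) = (12×2.452×10^4)^(1/4) = 23.3 mm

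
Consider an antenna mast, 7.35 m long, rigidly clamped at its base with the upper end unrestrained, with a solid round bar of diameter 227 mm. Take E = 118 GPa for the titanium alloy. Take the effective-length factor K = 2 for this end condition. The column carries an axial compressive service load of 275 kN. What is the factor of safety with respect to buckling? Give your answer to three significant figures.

I = πd⁴/64 = π×227⁴/64 = 1.303×10^8 mm⁴
I = 1.303×10^8 mm⁴ = 1.303×10^-4 m⁴
Effective length L_e = K·L = 2 × 7.35 = 14.70 m
P_cr = π²EI / L_e² = π² × 118×10⁹ × 1.303×10^-4 / 14.70² = 7.025×10^5 N
Factor of safety n = P_cr / P = 702.46 / 275 = 2.55

n ≈ 2.55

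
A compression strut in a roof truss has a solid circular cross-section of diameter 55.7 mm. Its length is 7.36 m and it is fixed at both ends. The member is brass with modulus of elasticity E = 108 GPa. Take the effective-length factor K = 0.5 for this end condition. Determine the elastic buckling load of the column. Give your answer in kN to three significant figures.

P_cr ≈ 37.2 kN

I = πd⁴/64 = π×55.7⁴/64 = 4.725×10^5 mm⁴
I = 4.725×10^5 mm⁴ = 4.725×10^-7 m⁴
Effective length L_e = K·L = 0.5 × 7.36 = 3.680 m
P_cr = π²EI / L_e² = π² × 108×10⁹ × 4.725×10^-7 / 3.680² = 3.719×10^4 N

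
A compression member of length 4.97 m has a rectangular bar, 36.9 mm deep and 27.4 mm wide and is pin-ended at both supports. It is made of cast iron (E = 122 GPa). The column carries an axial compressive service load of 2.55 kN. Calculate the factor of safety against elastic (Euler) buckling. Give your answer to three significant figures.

Buckling occurs about the weak axis: I_min = h·b³/12 with b = 27.4 mm (the shorter side).
I_min = 36.9×27.4³/12 = 6.326×10^4 mm⁴
I = 6.326×10^4 mm⁴ = 6.326×10^-8 m⁴
Effective length L_e = K·L = 1 × 4.97 = 4.970 m
P_cr = π²EI / L_e² = π² × 122×10⁹ × 6.326×10^-8 / 4.970² = 3.083×10^3 N
Factor of safety n = P_cr / P = 3.0835 / 2.55 = 1.21

n ≈ 1.21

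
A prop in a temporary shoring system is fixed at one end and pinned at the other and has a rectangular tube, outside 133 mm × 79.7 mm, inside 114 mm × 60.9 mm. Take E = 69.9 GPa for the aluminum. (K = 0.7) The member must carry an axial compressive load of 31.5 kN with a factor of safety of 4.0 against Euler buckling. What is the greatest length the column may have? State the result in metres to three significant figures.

Weak-axis I_min = (h_o·b_o³ − h_i·b_i³)/12 with b_o = 79.7, b_i = 60.90 mm (shorter outer/inner sides).
I_min = (133×79.7³ − 114.0×60.90³)/12 = 3.465×10^6 mm⁴
I = 3.465×10^-6 m⁴
Required critical load P_cr = n·P = 4.0 × 31.5 = 126.0 kN = 1.260×10^5 N
From P_cr = π²EI/(K·L)²:  L = (1/K)·√(π²EI/P_cr) = (1/0.7)·√(π²×6.99×10^10×3.465×10^-6/1.260×10^5)
L = 6.22 m

L_max ≈ 6.22 m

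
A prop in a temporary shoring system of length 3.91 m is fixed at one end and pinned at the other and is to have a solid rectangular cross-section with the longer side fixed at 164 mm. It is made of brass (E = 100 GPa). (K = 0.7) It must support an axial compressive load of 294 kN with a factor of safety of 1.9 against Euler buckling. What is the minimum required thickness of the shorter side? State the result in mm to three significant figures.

b ≈ 67.7 mm

Required P_cr = n·P = 1.9 × 294 = 558.6 kN
L_e = K·L = 0.7 × 3.91 = 2.737 m
Required I = P_cr·L_e²/(π²E) = 5.586×10^5 × 2.737² / (π² × 1.00×10^11) = 4.240×10^-6 m⁴
I_req = 4.240×10^6 mm⁴
Rectangle, weak axis: I_min = h·b³/12 with h = 164 mm fixed  ⇒  b = (12I/h)^(1/3) = 67.7 mm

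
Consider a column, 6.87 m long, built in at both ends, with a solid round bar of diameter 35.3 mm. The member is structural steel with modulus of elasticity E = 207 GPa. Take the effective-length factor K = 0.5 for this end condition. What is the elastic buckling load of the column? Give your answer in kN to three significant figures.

P_cr ≈ 13.2 kN

I = πd⁴/64 = π×35.3⁴/64 = 7.622×10^4 mm⁴
I = 7.622×10^4 mm⁴ = 7.622×10^-8 m⁴
Effective length L_e = K·L = 0.5 × 6.87 = 3.435 m
P_cr = π²EI / L_e² = π² × 207×10⁹ × 7.622×10^-8 / 3.435² = 1.320×10^4 N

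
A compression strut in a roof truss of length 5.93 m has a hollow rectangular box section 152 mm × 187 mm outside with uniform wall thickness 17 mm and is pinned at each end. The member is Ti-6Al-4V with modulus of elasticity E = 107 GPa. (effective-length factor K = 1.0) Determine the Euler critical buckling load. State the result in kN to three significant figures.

Inner dimensions: h_i = 187 − 2×17 = 153.0 mm, b_i = 152 − 2×17 = 118.0 mm
Weak-axis I_min = (h_o·b_o³ − h_i·b_i³)/12 with b_o = 152, b_i = 118.0 mm (shorter outer/inner sides).
I_min = (187×152³ − 153.0×118.0³)/12 = 3.378×10^7 mm⁴
I = 3.378×10^7 mm⁴ = 3.378×10^-5 m⁴
Effective length L_e = K·L = 1 × 5.93 = 5.930 m
P_cr = π²EI / L_e² = π² × 107×10⁹ × 3.378×10^-5 / 5.930² = 1.014×10^6 N

P_cr ≈ 1010 kN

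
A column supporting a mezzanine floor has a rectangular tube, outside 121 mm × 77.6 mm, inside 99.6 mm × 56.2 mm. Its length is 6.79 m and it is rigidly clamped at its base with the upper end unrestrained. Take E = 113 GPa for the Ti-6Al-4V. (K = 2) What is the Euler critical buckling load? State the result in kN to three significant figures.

P_cr ≈ 19.6 kN

Weak-axis I_min = (h_o·b_o³ − h_i·b_i³)/12 with b_o = 77.6, b_i = 56.20 mm (shorter outer/inner sides).
I_min = (121×77.6³ − 99.60×56.20³)/12 = 3.239×10^6 mm⁴
I = 3.239×10^6 mm⁴ = 3.239×10^-6 m⁴
Effective length L_e = K·L = 2 × 6.79 = 13.58 m
P_cr = π²EI / L_e² = π² × 113×10⁹ × 3.239×10^-6 / 13.58² = 1.959×10^4 N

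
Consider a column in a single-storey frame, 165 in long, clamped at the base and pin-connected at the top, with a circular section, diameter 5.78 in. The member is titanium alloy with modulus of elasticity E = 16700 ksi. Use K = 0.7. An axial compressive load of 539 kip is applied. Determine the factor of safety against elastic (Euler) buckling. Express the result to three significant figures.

n ≈ 1.26

I = πd⁴/64 = π×5.78⁴/64 = 54.79 in⁴
Effective length L_e = K·L = 0.7 × 165 = 115.5 in
P_cr = π²EI / L_e² = π² × 16700×10³ × 54.79 / 115.5² = 6.769×10^5 lb
Factor of safety n = P_cr / P = 676.91 / 539 = 1.26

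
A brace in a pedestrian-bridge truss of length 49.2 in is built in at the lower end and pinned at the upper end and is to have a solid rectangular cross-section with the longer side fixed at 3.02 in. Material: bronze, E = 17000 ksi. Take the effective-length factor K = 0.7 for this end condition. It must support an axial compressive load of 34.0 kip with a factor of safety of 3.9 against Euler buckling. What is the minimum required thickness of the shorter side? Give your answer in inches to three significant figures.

b ≈ 1.55 in

Required P_cr = n·P = 3.9 × 34.0 = 132.6 kip
L_e = K·L = 0.7 × 49.2 = 34.44 in
Required I = P_cr·L_e²/(π²E) = 1.326×10^5 × 34.44² / (π² × 1.70×10^7) = 0.9374 in⁴
Rectangle, weak axis: I_min = h·b³/12 with h = 3.02 in fixed  ⇒  b = (12I/h)^(1/3) = 1.55 in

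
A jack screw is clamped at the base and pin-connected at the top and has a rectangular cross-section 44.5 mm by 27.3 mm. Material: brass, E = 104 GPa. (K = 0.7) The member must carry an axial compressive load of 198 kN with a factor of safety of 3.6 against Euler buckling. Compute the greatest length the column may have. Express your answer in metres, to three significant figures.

Buckling occurs about the weak axis: I_min = h·b³/12 with b = 27.3 mm (the shorter side).
I_min = 44.5×27.3³/12 = 7.545×10^4 mm⁴
I = 7.545×10^-8 m⁴
Required critical load P_cr = n·P = 3.6 × 198 = 712.8 kN = 7.128×10^5 N
From P_cr = π²EI/(K·L)²:  L = (1/K)·√(π²EI/P_cr) = (1/0.7)·√(π²×1.04×10^11×7.545×10^-8/7.128×10^5)
L = 0.471 m

L_max ≈ 0.471 m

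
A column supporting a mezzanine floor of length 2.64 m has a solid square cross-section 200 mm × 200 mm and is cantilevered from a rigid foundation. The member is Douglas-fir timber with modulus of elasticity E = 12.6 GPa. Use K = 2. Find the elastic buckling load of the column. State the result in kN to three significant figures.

I = a⁴/12 = 200⁴/12 = 1.333×10^8 mm⁴
I = 1.333×10^8 mm⁴ = 1.333×10^-4 m⁴
Effective length L_e = K·L = 2 × 2.64 = 5.280 m
P_cr = π²EI / L_e² = π² × 12.6×10⁹ × 1.333×10^-4 / 5.280² = 5.948×10^5 N

P_cr ≈ 595 kN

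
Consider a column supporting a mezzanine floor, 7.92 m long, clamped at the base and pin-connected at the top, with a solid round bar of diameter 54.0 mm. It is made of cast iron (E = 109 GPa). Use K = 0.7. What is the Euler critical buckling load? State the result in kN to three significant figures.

I = πd⁴/64 = π×54.0⁴/64 = 4.174×10^5 mm⁴
I = 4.174×10^5 mm⁴ = 4.174×10^-7 m⁴
Effective length L_e = K·L = 0.7 × 7.92 = 5.544 m
P_cr = π²EI / L_e² = π² × 109×10⁹ × 4.174×10^-7 / 5.544² = 1.461×10^4 N

P_cr ≈ 14.6 kN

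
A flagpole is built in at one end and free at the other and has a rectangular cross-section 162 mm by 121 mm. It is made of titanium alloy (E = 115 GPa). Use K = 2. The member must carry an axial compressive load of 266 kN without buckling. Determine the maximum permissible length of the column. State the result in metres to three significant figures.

Buckling occurs about the weak axis: I_min = h·b³/12 with b = 121 mm (the shorter side).
I_min = 162×121³/12 = 2.392×10^7 mm⁴
I = 2.392×10^-5 m⁴
At the buckling limit P_cr = P = 2.660×10^5 N
From P_cr = π²EI/(K·L)²:  L = (1/K)·√(π²EI/P_cr) = (1/2)·√(π²×1.15×10^11×2.392×10^-5/2.660×10^5)
L = 5.05 m

L_max ≈ 5.05 m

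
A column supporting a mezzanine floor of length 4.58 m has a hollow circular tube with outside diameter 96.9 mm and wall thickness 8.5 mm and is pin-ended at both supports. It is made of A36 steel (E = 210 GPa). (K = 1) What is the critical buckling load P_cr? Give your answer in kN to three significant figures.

P_cr ≈ 230 kN

Inner diameter d_i = 96.9 − 2×8.5 = 79.90 mm
I = π(d_o⁴ − d_i⁴)/64 = π(96.9⁴ − 79.90⁴)/64 = 2.327×10^6 mm⁴
I = 2.327×10^6 mm⁴ = 2.327×10^-6 m⁴
Effective length L_e = K·L = 1 × 4.58 = 4.580 m
P_cr = π²EI / L_e² = π² × 210×10⁹ × 2.327×10^-6 / 4.580² = 2.299×10^5 N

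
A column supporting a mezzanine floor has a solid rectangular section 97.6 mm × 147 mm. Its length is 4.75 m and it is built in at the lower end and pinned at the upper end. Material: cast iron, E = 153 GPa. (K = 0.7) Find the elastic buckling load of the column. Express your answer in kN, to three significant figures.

Buckling occurs about the weak axis: I_min = h·b³/12 with b = 97.6 mm (the shorter side).
I_min = 147×97.6³/12 = 1.139×10^7 mm⁴
I = 1.139×10^7 mm⁴ = 1.139×10^-5 m⁴
Effective length L_e = K·L = 0.7 × 4.75 = 3.325 m
P_cr = π²EI / L_e² = π² × 153×10⁹ × 1.139×10^-5 / 3.325² = 1.556×10^6 N

P_cr ≈ 1560 kN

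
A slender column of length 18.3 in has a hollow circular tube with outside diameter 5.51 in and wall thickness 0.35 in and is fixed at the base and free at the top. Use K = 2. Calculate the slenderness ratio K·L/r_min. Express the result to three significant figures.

λ ≈ 20.0

Inner diameter d_i = 5.51 − 2×0.35 = 4.810 in
I = π(d_o⁴ − d_i⁴)/64 = π(5.51⁴ − 4.810⁴)/64 = 18.97 in⁴
A = 5.674 in²;  r_min = √(I/A) = √(18.97/5.674) = 1.829 in
L_e = K·L = 2 × 18.3 = 36.60 in
λ = L_e / r_min = 36.600 / 1.829 = 20.0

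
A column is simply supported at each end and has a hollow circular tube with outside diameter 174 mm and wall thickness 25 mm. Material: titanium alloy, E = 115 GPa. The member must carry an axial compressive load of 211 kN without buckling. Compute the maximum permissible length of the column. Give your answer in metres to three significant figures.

Inner diameter d_i = 174 − 2×25 = 124.0 mm
I = π(d_o⁴ − d_i⁴)/64 = π(174⁴ − 124.0⁴)/64 = 3.339×10^7 mm⁴
I = 3.339×10^-5 m⁴
At the buckling limit P_cr = P = 2.110×10^5 N
From P_cr = π²EI/(K·L)²:  L = (1/K)·√(π²EI/P_cr) = (1/1)·√(π²×1.15×10^11×3.339×10^-5/2.110×10^5)
L = 13.4 m

L_max ≈ 13.4 m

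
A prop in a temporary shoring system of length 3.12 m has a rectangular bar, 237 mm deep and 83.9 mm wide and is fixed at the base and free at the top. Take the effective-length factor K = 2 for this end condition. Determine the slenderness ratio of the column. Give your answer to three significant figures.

λ ≈ 258

For a rectangle r_min = b/√12 = 83.9/√12 = 24.22 mm
L_e = K·L = 2 × 3.12 m = 6.240 m = 6240.0 mm
λ = L_e / r_min = 6240.0 / 24.22 = 258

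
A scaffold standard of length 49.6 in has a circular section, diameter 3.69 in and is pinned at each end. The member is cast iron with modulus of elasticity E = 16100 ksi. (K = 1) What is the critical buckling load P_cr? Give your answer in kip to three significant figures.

P_cr ≈ 588 kip

I = πd⁴/64 = π×3.69⁴/64 = 9.101 in⁴
Effective length L_e = K·L = 1 × 49.6 = 49.60 in
P_cr = π²EI / L_e² = π² × 16100×10³ × 9.101 / 49.60² = 5.878×10^5 lb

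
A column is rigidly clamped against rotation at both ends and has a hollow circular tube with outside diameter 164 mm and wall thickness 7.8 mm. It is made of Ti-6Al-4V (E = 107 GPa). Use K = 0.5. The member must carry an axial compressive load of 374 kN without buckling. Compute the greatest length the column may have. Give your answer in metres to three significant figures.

Inner diameter d_i = 164 − 2×7.8 = 148.4 mm
I = π(d_o⁴ − d_i⁴)/64 = π(164⁴ − 148.4⁴)/64 = 1.170×10^7 mm⁴
I = 1.170×10^-5 m⁴
At the buckling limit P_cr = P = 3.740×10^5 N
From P_cr = π²EI/(K·L)²:  L = (1/K)·√(π²EI/P_cr) = (1/0.5)·√(π²×1.07×10^11×1.170×10^-5/3.740×10^5)
L = 11.5 m

L_max ≈ 11.5 m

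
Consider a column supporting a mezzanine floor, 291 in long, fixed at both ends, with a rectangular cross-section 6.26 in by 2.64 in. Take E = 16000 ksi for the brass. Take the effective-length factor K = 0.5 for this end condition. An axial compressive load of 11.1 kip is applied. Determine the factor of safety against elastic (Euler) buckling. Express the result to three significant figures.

Buckling occurs about the weak axis: I_min = h·b³/12 with b = 2.64 in (the shorter side).
I_min = 6.26×2.64³/12 = 9.599 in⁴
Effective length L_e = K·L = 0.5 × 291 = 145.5 in
P_cr = π²EI / L_e² = π² × 16000×10³ × 9.599 / 145.5² = 7.160×10^4 lb
Factor of safety n = P_cr / P = 71.598 / 11.1 = 6.45

n ≈ 6.45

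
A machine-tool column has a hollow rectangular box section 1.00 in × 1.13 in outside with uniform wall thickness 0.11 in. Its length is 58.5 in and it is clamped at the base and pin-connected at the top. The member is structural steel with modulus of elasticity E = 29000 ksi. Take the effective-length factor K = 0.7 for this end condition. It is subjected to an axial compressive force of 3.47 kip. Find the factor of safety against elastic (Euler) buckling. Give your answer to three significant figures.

Inner dimensions: h_i = 1.13 − 2×0.11 = 0.9100 in, b_i = 1.00 − 2×0.11 = 0.7800 in
Weak-axis I_min = (h_o·b_o³ − h_i·b_i³)/12 with b_o = 1.00, b_i = 0.7800 in (shorter outer/inner sides).
I_min = (1.13×1.00³ − 0.9100×0.7800³)/12 = 5.818×10^-2 in⁴
Effective length L_e = K·L = 0.7 × 58.5 = 40.95 in
P_cr = π²EI / L_e² = π² × 29000×10³ × 5.818×10^-2 / 40.95² = 9.930×10^3 lb
Factor of safety n = P_cr / P = 9.9303 / 3.47 = 2.86

n ≈ 2.86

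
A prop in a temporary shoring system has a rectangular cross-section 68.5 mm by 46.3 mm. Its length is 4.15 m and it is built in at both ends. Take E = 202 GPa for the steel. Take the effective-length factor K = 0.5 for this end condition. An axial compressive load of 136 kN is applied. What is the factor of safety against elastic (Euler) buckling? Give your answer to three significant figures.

Buckling occurs about the weak axis: I_min = h·b³/12 with b = 46.3 mm (the shorter side).
I_min = 68.5×46.3³/12 = 5.666×10^5 mm⁴
I = 5.666×10^5 mm⁴ = 5.666×10^-7 m⁴
Effective length L_e = K·L = 0.5 × 4.15 = 2.075 m
P_cr = π²EI / L_e² = π² × 202×10⁹ × 5.666×10^-7 / 2.075² = 2.623×10^5 N
Factor of safety n = P_cr / P = 262.34 / 136 = 1.93

n ≈ 1.93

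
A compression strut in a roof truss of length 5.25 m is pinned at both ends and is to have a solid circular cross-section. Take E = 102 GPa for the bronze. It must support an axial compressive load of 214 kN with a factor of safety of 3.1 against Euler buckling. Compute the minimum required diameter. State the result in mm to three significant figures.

d ≈ 139 mm

Required P_cr = n·P = 3.1 × 214 = 663.4 kN
L_e = K·L = 1 × 5.25 = 5.250 m
Required I = P_cr·L_e²/(π²E) = 6.634×10^5 × 5.250² / (π² × 1.02×10^11) = 1.816×10^-5 m⁴
I_req = 1.816×10^7 mm⁴
Solid circle: I = πd⁴/64  ⇒  d = (64I/π)^(1/4) = (64×1.816×10^7/π)^(1/4) = 139 mm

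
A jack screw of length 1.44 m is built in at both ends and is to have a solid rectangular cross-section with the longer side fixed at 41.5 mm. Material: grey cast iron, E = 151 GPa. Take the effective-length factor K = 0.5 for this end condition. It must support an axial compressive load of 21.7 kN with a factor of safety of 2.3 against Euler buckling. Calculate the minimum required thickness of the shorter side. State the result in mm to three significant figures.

Required P_cr = n·P = 2.3 × 21.7 = 49.91 kN
L_e = K·L = 0.5 × 1.44 = 0.7200 m
Required I = P_cr·L_e²/(π²E) = 4.991×10^4 × 0.7200² / (π² × 1.51×10^11) = 1.736×10^-8 m⁴
I_req = 1.736×10^4 mm⁴
Rectangle, weak axis: I_min = h·b³/12 with h = 41.5 mm fixed  ⇒  b = (12I/h)^(1/3) = 17.1 mm

b ≈ 17.1 mm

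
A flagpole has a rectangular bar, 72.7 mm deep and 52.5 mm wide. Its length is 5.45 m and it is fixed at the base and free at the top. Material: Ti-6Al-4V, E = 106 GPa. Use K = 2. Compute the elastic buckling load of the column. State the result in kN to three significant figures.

P_cr ≈ 7.72 kN

Buckling occurs about the weak axis: I_min = h·b³/12 with b = 52.5 mm (the shorter side).
I_min = 72.7×52.5³/12 = 8.767×10^5 mm⁴
I = 8.767×10^5 mm⁴ = 8.767×10^-7 m⁴
Effective length L_e = K·L = 2 × 5.45 = 10.90 m
P_cr = π²EI / L_e² = π² × 106×10⁹ × 8.767×10^-7 / 10.90² = 7.719×10^3 N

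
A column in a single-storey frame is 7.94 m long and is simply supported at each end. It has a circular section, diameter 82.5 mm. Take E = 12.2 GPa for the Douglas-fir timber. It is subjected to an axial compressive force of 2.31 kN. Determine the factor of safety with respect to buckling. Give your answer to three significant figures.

I = πd⁴/64 = π×82.5⁴/64 = 2.274×10^6 mm⁴
I = 2.274×10^6 mm⁴ = 2.274×10^-6 m⁴
Effective length L_e = K·L = 1 × 7.94 = 7.940 m
P_cr = π²EI / L_e² = π² × 12.2×10⁹ × 2.274×10^-6 / 7.940² = 4.343×10^3 N
Factor of safety n = P_cr / P = 4.3431 / 2.31 = 1.88

n ≈ 1.88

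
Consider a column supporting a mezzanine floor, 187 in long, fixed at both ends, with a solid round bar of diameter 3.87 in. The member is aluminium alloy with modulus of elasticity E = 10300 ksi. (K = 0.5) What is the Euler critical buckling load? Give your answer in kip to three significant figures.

I = πd⁴/64 = π×3.87⁴/64 = 11.01 in⁴
Effective length L_e = K·L = 0.5 × 187 = 93.50 in
P_cr = π²EI / L_e² = π² × 10300×10³ × 11.01 / 93.50² = 1.280×10^5 lb

P_cr ≈ 128 kip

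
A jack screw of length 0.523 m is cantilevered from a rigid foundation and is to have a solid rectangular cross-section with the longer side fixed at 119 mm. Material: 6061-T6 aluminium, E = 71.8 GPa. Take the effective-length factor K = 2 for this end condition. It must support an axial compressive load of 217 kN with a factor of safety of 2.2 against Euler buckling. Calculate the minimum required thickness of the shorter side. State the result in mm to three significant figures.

Required P_cr = n·P = 2.2 × 217 = 477.4 kN
L_e = K·L = 2 × 0.523 = 1.046 m
Required I = P_cr·L_e²/(π²E) = 4.774×10^5 × 1.046² / (π² × 7.18×10^10) = 7.371×10^-7 m⁴
I_req = 7.371×10^5 mm⁴
Rectangle, weak axis: I_min = h·b³/12 with h = 119 mm fixed  ⇒  b = (12I/h)^(1/3) = 42.0 mm

b ≈ 42.0 mm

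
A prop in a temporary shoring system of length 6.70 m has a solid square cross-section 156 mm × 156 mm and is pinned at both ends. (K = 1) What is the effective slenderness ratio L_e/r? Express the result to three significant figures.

I = a⁴/12 = 156⁴/12 = 4.935×10^7 mm⁴
A = 2.434×10^4 mm²;  r_min = √(I/A) = √(4.935×10^7/2.434×10^4) = 45.03 mm
L_e = K·L = 1 × 6.70 m = 6.700 m = 6700.0 mm
λ = L_e / r_min = 6700.0 / 45.03 = 149

λ ≈ 149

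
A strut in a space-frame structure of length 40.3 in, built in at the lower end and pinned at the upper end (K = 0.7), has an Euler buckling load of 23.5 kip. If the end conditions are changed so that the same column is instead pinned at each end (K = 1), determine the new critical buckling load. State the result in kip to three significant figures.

P_cr ≈ 11.5 kip

P_cr ∝ 1/K², so P_cr,new = P_cr,old × (K_old/K_new)² = 23.5 × (0.7/1)²
= 23.5 × 0.4900 = 11.5 kip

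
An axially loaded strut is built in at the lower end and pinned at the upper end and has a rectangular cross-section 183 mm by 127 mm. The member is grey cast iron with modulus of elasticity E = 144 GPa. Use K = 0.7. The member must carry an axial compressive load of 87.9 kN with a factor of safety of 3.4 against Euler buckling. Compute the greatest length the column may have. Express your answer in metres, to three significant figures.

L_max ≈ 17.4 m

Buckling occurs about the weak axis: I_min = h·b³/12 with b = 127 mm (the shorter side).
I_min = 183×127³/12 = 3.124×10^7 mm⁴
I = 3.124×10^-5 m⁴
Required critical load P_cr = n·P = 3.4 × 87.9 = 298.9 kN = 2.989×10^5 N
From P_cr = π²EI/(K·L)²:  L = (1/K)·√(π²EI/P_cr) = (1/0.7)·√(π²×1.44×10^11×3.124×10^-5/2.989×10^5)
L = 17.4 m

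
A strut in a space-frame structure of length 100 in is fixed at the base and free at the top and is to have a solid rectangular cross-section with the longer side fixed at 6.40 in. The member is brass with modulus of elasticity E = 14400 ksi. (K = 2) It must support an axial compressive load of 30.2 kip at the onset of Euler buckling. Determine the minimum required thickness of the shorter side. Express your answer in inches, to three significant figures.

b ≈ 2.52 in

L_e = K·L = 2 × 100 = 200.0 in
Required I = P_cr·L_e²/(π²E) = 3.020×10^4 × 200.0² / (π² × 1.44×10^7) = 8.500 in⁴
Rectangle, weak axis: I_min = h·b³/12 with h = 6.40 in fixed  ⇒  b = (12I/h)^(1/3) = 2.52 in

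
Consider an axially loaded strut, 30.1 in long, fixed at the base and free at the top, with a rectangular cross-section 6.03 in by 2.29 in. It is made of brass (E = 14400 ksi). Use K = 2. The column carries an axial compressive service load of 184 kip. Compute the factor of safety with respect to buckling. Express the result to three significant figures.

Buckling occurs about the weak axis: I_min = h·b³/12 with b = 2.29 in (the shorter side).
I_min = 6.03×2.29³/12 = 6.035 in⁴
Effective length L_e = K·L = 2 × 30.1 = 60.20 in
P_cr = π²EI / L_e² = π² × 14400×10³ × 6.035 / 60.20² = 2.367×10^5 lb
Factor of safety n = P_cr / P = 236.65 / 184 = 1.29

n ≈ 1.29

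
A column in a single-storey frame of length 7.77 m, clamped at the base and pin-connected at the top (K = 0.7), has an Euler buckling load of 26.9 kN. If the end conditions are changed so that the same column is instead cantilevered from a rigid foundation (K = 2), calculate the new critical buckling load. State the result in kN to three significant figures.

P_cr ≈ 3.30 kN

P_cr ∝ 1/K², so P_cr,new = P_cr,old × (K_old/K_new)² = 26.9 × (0.7/2)²
= 26.9 × 0.1225 = 3.30 kN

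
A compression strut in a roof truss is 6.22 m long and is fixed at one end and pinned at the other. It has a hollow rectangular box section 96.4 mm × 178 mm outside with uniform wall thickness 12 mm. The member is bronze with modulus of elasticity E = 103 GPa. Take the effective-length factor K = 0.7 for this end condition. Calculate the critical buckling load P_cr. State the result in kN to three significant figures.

Inner dimensions: h_i = 178 − 2×12 = 154.0 mm, b_i = 96.4 − 2×12 = 72.40 mm
Weak-axis I_min = (h_o·b_o³ − h_i·b_i³)/12 with b_o = 96.4, b_i = 72.40 mm (shorter outer/inner sides).
I_min = (178×96.4³ − 154.0×72.40³)/12 = 8.418×10^6 mm⁴
I = 8.418×10^6 mm⁴ = 8.418×10^-6 m⁴
Effective length L_e = K·L = 0.7 × 6.22 = 4.354 m
P_cr = π²EI / L_e² = π² × 103×10⁹ × 8.418×10^-6 / 4.354² = 4.514×10^5 N

P_cr ≈ 451 kN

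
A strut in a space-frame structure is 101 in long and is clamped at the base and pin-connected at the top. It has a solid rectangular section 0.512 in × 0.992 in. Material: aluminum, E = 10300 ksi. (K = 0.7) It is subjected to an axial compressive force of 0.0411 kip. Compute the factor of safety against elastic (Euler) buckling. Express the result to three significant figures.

Buckling occurs about the weak axis: I_min = h·b³/12 with b = 0.512 in (the shorter side).
I_min = 0.992×0.512³/12 = 1.110×10^-2 in⁴
Effective length L_e = K·L = 0.7 × 101 = 70.70 in
P_cr = π²EI / L_e² = π² × 10300×10³ × 1.110×10^-2 / 70.70² = 225.7 lb
Factor of safety n = P_cr / P = 0.22565 / 0.0411 = 5.49

n ≈ 5.49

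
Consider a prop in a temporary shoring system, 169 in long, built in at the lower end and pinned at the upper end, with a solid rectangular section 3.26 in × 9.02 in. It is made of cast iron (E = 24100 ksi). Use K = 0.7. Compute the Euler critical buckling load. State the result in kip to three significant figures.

P_cr ≈ 443 kip

Buckling occurs about the weak axis: I_min = h·b³/12 with b = 3.26 in (the shorter side).
I_min = 9.02×3.26³/12 = 26.04 in⁴
Effective length L_e = K·L = 0.7 × 169 = 118.3 in
P_cr = π²EI / L_e² = π² × 24100×10³ × 26.04 / 118.3² = 4.426×10^5 lb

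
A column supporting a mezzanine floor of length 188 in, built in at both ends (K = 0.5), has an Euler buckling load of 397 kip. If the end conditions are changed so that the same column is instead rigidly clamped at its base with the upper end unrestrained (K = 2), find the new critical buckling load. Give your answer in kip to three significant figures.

P_cr ∝ 1/K², so P_cr,new = P_cr,old × (K_old/K_new)² = 397 × (0.5/2)²
= 397 × 0.06250 = 24.8 kip

P_cr ≈ 24.8 kip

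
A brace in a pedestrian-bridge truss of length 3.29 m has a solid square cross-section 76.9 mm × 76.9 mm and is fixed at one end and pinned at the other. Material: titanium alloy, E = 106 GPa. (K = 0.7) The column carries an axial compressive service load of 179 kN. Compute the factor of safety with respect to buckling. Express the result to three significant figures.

n ≈ 3.21

I = a⁴/12 = 76.9⁴/12 = 2.914×10^6 mm⁴
I = 2.914×10^6 mm⁴ = 2.914×10^-6 m⁴
Effective length L_e = K·L = 0.7 × 3.29 = 2.303 m
P_cr = π²EI / L_e² = π² × 106×10⁹ × 2.914×10^-6 / 2.303² = 5.748×10^5 N
Factor of safety n = P_cr / P = 574.83 / 179 = 3.21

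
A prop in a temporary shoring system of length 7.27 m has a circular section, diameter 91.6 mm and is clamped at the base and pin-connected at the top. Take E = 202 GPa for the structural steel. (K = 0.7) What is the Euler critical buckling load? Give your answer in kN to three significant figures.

I = πd⁴/64 = π×91.6⁴/64 = 3.456×10^6 mm⁴
I = 3.456×10^6 mm⁴ = 3.456×10^-6 m⁴
Effective length L_e = K·L = 0.7 × 7.27 = 5.089 m
P_cr = π²EI / L_e² = π² × 202×10⁹ × 3.456×10^-6 / 5.089² = 2.660×10^5 N

P_cr ≈ 266 kN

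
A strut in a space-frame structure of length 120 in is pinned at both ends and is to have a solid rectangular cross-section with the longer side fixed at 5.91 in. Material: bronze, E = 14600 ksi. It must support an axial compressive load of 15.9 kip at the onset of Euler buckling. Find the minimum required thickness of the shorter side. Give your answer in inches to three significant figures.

L_e = K·L = 1 × 120 = 120.0 in
Required I = P_cr·L_e²/(π²E) = 1.590×10^4 × 120.0² / (π² × 1.46×10^7) = 1.589 in⁴
Rectangle, weak axis: I_min = h·b³/12 with h = 5.91 in fixed  ⇒  b = (12I/h)^(1/3) = 1.48 in

b ≈ 1.48 in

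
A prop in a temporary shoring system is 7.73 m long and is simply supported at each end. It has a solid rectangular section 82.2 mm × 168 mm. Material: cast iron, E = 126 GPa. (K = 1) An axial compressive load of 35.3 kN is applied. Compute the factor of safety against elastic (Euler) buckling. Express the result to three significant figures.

n ≈ 4.58

Buckling occurs about the weak axis: I_min = h·b³/12 with b = 82.2 mm (the shorter side).
I_min = 168×82.2³/12 = 7.776×10^6 mm⁴
I = 7.776×10^6 mm⁴ = 7.776×10^-6 m⁴
Effective length L_e = K·L = 1 × 7.73 = 7.730 m
P_cr = π²EI / L_e² = π² × 126×10⁹ × 7.776×10^-6 / 7.730² = 1.618×10^5 N
Factor of safety n = P_cr / P = 161.83 / 35.3 = 4.58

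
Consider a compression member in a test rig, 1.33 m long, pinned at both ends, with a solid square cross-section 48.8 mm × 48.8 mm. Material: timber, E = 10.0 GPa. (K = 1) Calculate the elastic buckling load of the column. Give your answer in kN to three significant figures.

I = a⁴/12 = 48.8⁴/12 = 4.726×10^5 mm⁴
I = 4.726×10^5 mm⁴ = 4.726×10^-7 m⁴
Effective length L_e = K·L = 1 × 1.33 = 1.330 m
P_cr = π²EI / L_e² = π² × 10.0×10⁹ × 4.726×10^-7 / 1.330² = 2.637×10^4 N

P_cr ≈ 26.4 kN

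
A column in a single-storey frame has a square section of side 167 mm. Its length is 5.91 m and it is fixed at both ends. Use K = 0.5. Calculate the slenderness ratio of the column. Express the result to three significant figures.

For a square r = a/√12 = 167/√12 = 48.21 mm
L_e = K·L = 0.5 × 5.91 m = 2.955 m = 2955.0 mm
λ = L_e / r_min = 2955.0 / 48.21 = 61.3

λ ≈ 61.3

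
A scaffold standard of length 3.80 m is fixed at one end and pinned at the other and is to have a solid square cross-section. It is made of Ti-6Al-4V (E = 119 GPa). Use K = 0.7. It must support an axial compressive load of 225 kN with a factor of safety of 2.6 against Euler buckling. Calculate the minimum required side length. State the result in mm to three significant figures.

a ≈ 80.6 mm

Required P_cr = n·P = 2.6 × 225 = 585.0 kN
L_e = K·L = 0.7 × 3.80 = 2.660 m
Required I = P_cr·L_e²/(π²E) = 5.850×10^5 × 2.660² / (π² × 1.19×10^11) = 3.524×10^-6 m⁴
I_req = 3.524×10^6 mm⁴
Solid square: I = a⁴/12  ⇒  a = (12I)^(1/4) = (12×3.524×10^6)^(1/4) = 80.6 mm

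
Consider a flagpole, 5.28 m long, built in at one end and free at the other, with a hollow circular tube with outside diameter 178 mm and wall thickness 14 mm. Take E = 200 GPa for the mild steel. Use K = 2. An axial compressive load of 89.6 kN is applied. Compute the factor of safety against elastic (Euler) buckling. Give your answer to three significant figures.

n ≈ 4.83

Inner diameter d_i = 178 − 2×14 = 150.0 mm
I = π(d_o⁴ − d_i⁴)/64 = π(178⁴ − 150.0⁴)/64 = 2.443×10^7 mm⁴
I = 2.443×10^7 mm⁴ = 2.443×10^-5 m⁴
Effective length L_e = K·L = 2 × 5.28 = 10.56 m
P_cr = π²EI / L_e² = π² × 200×10⁹ × 2.443×10^-5 / 10.56² = 4.324×10^5 N
Factor of safety n = P_cr / P = 432.39 / 89.6 = 4.83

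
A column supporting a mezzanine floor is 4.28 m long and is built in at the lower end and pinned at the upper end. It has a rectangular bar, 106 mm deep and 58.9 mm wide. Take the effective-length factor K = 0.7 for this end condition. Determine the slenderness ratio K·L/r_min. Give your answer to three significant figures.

Buckling occurs about the weak axis: I_min = h·b³/12 with b = 58.9 mm (the shorter side).
I_min = 106×58.9³/12 = 1.805×10^6 mm⁴
A = 6.243×10^3 mm²;  r_min = √(I/A) = √(1.805×10^6/6.243×10^3) = 17.00 mm
L_e = K·L = 0.7 × 4.28 m = 2.996 m = 2996.0 mm
λ = L_e / r_min = 2996.0 / 17.00 = 176

λ ≈ 176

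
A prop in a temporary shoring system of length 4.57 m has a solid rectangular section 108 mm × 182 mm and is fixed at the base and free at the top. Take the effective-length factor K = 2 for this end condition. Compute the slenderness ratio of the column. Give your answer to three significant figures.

Buckling occurs about the weak axis: I_min = h·b³/12 with b = 108 mm (the shorter side).
I_min = 182×108³/12 = 1.911×10^7 mm⁴
A = 1.966×10^4 mm²;  r_min = √(I/A) = √(1.911×10^7/1.966×10^4) = 31.18 mm
L_e = K·L = 2 × 4.57 m = 9.140 m = 9140.0 mm
λ = L_e / r_min = 9140.0 / 31.18 = 293

λ ≈ 293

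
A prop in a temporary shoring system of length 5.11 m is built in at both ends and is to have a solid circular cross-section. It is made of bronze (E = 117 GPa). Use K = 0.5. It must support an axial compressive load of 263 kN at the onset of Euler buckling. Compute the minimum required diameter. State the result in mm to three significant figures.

L_e = K·L = 0.5 × 5.11 = 2.555 m
Required I = P_cr·L_e²/(π²E) = 2.630×10^5 × 2.555² / (π² × 1.17×10^11) = 1.487×10^-6 m⁴
I_req = 1.487×10^6 mm⁴
Solid circle: I = πd⁴/64  ⇒  d = (64I/π)^(1/4) = (64×1.487×10^6/π)^(1/4) = 74.2 mm

d ≈ 74.2 mm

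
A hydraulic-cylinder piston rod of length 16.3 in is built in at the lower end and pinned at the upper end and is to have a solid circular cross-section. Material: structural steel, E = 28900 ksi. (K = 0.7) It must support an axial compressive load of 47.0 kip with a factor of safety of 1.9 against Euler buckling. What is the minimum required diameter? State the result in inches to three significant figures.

d ≈ 0.955 in

Required P_cr = n·P = 1.9 × 47.0 = 89.30 kip
L_e = K·L = 0.7 × 16.3 = 11.41 in
Required I = P_cr·L_e²/(π²E) = 8.930×10^4 × 11.41² / (π² × 2.89×10^7) = 4.076×10^-2 in⁴
Solid circle: I = πd⁴/64  ⇒  d = (64I/π)^(1/4) = (64×4.076×10^-2/π)^(1/4) = 0.955 in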